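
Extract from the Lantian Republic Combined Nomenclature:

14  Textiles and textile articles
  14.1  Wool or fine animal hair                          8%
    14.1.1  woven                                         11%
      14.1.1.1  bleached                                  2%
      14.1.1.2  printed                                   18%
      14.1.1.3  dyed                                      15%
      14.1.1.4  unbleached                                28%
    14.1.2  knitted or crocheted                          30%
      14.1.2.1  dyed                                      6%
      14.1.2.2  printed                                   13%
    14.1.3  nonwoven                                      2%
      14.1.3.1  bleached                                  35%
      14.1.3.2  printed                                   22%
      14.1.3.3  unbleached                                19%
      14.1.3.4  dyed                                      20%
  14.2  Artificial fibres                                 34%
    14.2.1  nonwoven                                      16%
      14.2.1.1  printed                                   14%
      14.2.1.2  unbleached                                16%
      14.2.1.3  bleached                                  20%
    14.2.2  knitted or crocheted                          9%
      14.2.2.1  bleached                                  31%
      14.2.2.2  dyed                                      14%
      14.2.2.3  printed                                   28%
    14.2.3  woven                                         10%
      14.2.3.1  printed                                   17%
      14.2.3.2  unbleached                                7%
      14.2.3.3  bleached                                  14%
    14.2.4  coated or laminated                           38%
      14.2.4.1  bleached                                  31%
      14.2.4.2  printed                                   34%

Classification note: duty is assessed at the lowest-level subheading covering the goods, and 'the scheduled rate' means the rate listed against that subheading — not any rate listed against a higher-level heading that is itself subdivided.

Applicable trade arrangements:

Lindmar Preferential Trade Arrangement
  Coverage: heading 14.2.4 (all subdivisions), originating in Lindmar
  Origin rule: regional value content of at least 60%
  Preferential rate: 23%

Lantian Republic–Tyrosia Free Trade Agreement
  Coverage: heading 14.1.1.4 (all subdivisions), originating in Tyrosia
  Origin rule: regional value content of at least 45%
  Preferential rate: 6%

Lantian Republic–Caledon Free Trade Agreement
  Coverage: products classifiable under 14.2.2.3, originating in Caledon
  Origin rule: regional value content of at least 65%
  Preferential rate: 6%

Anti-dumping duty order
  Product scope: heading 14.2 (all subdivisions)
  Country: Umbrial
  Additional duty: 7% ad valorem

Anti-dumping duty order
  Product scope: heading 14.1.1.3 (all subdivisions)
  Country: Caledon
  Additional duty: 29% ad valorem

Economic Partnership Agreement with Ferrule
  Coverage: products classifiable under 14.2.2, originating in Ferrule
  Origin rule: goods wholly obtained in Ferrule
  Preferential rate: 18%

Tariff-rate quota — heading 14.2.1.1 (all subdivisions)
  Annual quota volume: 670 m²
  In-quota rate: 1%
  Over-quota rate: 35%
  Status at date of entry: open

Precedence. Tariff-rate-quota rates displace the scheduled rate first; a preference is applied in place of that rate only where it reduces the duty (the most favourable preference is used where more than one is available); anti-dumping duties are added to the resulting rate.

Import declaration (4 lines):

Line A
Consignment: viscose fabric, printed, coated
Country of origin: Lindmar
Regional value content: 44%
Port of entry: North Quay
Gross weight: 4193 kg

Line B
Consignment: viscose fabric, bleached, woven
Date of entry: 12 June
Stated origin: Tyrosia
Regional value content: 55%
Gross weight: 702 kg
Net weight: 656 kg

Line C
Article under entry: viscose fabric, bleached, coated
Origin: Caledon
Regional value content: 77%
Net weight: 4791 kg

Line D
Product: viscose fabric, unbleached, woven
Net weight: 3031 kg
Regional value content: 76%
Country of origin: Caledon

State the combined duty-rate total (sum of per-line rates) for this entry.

86%

Line A: viscose → 14.2; coated → 14.2.4; printed → 14.2.4.2. Scheduled 34%. Lindmar agreement on 14.2.4: RVC < 60%. → 34%.
Line B: viscose → 14.2; woven → 14.2.3; bleached → 14.2.3.3. Scheduled 14%. Tyrosia agreement on 14.1.1.4: 14.2.3.3 not covered. → 14%.
Line C: viscose → 14.2; coated → 14.2.4; bleached → 14.2.4.1. Scheduled 31%. Caledon agreement on 14.2.2.3: 14.2.4.1 not covered. → 31%.
Line D: viscose → 14.2; woven → 14.2.3; unbleached → 14.2.3.2. Scheduled 7%. Caledon agreement on 14.2.2.3: 14.2.3.2 not covered. → 7%.
Sum: 34% + 14% + 31% + 7% = 86%.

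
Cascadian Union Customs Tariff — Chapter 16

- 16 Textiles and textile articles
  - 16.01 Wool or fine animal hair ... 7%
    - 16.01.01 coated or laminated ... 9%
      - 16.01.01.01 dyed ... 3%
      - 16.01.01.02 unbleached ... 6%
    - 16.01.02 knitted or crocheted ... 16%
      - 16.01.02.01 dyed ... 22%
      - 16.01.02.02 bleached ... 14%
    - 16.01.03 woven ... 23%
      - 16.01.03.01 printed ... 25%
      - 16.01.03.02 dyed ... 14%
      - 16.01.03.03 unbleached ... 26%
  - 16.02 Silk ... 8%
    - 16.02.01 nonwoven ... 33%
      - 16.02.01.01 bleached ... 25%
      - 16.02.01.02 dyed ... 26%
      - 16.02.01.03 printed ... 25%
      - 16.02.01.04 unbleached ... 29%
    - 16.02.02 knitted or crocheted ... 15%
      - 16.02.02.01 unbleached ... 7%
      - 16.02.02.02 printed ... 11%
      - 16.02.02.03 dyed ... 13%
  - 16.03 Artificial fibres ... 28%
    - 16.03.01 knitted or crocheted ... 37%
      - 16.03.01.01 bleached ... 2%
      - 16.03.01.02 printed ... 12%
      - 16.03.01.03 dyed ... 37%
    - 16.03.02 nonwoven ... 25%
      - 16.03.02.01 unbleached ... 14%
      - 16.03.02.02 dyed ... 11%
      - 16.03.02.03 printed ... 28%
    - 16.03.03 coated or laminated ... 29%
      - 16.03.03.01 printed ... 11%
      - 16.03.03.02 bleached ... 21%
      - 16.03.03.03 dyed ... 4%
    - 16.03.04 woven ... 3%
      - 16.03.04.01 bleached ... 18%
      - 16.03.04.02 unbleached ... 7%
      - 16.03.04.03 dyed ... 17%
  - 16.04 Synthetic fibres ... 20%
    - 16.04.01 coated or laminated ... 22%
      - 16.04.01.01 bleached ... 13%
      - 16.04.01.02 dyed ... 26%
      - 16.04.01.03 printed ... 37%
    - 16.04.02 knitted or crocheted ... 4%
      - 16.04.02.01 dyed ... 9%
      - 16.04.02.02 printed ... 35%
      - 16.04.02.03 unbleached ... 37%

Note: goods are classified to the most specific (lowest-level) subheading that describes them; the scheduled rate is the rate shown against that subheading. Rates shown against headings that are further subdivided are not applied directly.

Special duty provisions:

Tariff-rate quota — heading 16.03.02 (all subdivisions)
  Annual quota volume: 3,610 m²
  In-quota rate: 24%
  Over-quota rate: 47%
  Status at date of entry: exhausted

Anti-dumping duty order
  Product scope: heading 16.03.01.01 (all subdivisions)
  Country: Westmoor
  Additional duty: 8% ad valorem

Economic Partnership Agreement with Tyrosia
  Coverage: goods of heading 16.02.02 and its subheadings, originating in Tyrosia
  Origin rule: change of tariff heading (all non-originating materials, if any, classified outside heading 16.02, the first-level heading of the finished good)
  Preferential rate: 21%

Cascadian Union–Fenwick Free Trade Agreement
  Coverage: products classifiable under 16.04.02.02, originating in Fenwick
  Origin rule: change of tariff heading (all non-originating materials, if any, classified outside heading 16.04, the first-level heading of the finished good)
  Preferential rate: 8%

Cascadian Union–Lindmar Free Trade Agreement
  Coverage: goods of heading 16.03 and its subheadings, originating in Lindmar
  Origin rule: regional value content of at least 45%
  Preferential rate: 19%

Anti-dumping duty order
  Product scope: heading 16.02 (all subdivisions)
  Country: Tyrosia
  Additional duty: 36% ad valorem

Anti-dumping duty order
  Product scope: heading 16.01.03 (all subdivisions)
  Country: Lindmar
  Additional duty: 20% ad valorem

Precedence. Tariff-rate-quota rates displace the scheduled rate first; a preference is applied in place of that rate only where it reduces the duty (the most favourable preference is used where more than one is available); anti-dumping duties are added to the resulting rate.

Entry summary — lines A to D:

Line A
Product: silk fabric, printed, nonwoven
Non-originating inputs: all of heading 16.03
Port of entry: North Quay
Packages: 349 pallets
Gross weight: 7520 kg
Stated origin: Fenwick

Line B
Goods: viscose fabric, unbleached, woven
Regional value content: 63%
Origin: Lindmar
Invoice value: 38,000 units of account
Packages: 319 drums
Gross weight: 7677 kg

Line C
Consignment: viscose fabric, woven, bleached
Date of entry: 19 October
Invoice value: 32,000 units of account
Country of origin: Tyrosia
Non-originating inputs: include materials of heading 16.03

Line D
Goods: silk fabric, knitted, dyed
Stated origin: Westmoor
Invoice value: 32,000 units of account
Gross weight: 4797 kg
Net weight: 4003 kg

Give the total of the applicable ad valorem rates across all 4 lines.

Line A: silk → 16.02; nonwoven → 16.02.01; printed → 16.02.01.03. Scheduled 25%. Fenwick agreement on 16.04.02.02: 16.02.01.03 not covered. → 25%.
Line B: viscose → 16.03; woven → 16.03.04; unbleached → 16.03.04.02. Scheduled 7%. Lindmar agreement on 16.03: RVC ≥ 45% → 19% available; preference 19% not lower than 7% → no reduction. → 7%.
Line C: viscose → 16.03; woven → 16.03.04; bleached → 16.03.04.01. Scheduled 18%. Tyrosia agreement on 16.02.02: 16.03.04.01 not covered. → 18%.
Line D: silk → 16.02; knitted → 16.02.02; dyed → 16.02.02.03. Scheduled 13%. No special measure applies. → 13%.
Sum: 25% + 7% + 18% + 13% = 63%.

63%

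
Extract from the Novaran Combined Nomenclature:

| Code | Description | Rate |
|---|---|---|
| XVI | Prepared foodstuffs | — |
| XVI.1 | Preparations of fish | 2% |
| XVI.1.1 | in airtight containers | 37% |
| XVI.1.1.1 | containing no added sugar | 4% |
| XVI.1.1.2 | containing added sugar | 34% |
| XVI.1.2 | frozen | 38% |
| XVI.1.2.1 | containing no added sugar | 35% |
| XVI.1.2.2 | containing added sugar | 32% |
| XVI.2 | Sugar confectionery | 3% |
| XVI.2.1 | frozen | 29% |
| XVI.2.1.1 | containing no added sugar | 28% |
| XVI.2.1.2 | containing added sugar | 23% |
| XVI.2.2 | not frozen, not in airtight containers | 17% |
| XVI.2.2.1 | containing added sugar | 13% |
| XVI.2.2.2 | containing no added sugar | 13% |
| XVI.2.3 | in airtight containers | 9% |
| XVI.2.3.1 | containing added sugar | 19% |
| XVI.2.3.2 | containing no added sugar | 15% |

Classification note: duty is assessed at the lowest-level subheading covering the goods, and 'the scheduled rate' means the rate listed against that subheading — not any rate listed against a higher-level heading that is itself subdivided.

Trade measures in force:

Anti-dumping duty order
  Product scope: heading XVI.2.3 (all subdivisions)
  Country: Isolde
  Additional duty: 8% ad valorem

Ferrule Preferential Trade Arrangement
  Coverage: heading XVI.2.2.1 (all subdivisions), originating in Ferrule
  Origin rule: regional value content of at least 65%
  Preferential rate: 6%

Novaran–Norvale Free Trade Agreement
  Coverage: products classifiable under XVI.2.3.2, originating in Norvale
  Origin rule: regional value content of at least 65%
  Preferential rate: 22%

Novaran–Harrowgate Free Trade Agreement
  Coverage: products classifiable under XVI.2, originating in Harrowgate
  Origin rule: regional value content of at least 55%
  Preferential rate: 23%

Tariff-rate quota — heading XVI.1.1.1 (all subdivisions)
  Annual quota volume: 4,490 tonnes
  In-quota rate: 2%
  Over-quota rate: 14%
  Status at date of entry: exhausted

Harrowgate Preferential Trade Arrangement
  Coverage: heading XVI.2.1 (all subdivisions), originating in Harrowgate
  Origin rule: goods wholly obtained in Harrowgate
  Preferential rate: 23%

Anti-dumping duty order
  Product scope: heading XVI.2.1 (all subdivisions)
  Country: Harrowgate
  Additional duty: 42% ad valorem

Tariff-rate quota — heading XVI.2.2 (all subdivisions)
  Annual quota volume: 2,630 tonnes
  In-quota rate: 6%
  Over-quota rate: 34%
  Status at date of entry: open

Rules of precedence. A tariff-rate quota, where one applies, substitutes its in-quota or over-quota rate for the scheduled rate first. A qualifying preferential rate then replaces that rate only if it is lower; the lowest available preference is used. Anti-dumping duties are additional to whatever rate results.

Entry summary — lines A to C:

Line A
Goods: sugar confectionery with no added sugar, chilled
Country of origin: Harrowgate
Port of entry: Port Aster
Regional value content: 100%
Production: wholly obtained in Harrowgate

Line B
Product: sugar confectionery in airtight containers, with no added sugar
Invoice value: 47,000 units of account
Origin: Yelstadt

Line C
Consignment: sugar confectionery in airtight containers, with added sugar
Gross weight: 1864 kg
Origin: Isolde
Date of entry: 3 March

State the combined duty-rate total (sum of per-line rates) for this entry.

Line A: sugar confectionery → XVI.2; chilled → XVI.2.2; with no added sugar → XVI.2.2.2. Scheduled 13%. quota on XVI.2.2 open → in-quota 6%; Harrowgate agreement on XVI.2: RVC ≥ 55% → 23% available; Harrowgate agreement on XVI.2.1: XVI.2.2.2 not covered; preference 23% not lower than 6% → no reduction. → 6%.
Line B: sugar confectionery → XVI.2; in airtight containers → XVI.2.3; with no added sugar → XVI.2.3.2. Scheduled 15%. No special measure applies. → 15%.
Line C: sugar confectionery → XVI.2; in airtight containers → XVI.2.3; with added sugar → XVI.2.3.1. Scheduled 19%. anti-dumping (Isolde, XVI.2.3): +8%; total 19% + 8% = 27%. → 27%.
Sum: 6% + 15% + 27% = 48%.

48%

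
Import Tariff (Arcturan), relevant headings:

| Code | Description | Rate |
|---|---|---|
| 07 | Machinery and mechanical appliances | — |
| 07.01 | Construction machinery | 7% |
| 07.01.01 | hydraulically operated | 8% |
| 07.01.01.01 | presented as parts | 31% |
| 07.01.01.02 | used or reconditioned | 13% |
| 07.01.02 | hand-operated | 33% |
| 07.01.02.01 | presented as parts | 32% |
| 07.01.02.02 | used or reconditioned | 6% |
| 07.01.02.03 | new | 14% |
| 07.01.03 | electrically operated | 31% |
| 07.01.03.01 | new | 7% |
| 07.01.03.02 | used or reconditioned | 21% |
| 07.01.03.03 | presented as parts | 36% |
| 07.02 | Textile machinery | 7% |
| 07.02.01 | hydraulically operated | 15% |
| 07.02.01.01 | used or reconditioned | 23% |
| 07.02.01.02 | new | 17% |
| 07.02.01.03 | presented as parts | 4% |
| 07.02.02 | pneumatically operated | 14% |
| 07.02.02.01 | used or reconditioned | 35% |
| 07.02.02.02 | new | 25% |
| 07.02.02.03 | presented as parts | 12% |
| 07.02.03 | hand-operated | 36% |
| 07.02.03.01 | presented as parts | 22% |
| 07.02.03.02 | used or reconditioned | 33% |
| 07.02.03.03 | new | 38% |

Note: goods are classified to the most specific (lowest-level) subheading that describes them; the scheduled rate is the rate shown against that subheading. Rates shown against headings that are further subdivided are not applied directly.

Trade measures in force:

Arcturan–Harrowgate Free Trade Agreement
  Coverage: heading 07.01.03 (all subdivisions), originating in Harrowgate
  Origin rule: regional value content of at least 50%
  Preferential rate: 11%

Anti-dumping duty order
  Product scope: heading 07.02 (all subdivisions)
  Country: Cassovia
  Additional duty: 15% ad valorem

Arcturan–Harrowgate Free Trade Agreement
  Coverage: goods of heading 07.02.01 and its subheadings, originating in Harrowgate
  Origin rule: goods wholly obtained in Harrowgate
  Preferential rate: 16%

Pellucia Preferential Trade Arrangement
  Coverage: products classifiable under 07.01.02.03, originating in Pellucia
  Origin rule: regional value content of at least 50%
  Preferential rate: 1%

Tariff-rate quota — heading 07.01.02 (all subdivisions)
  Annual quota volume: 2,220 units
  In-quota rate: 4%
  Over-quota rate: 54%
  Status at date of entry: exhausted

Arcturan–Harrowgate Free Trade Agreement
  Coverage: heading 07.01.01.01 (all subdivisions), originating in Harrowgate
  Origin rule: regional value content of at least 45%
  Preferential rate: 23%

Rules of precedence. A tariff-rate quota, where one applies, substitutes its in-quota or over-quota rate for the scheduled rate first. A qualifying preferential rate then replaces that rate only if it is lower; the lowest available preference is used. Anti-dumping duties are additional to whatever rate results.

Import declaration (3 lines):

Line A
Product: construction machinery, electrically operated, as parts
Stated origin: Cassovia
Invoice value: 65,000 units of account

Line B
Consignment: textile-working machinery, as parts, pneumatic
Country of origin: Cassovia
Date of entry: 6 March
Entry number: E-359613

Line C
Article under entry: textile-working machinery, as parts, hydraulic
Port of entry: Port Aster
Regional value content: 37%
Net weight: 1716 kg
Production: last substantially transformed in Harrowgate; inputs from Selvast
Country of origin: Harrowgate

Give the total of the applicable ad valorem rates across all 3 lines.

Line A: construction → 07.01; electrically operated → 07.01.03; as parts → 07.01.03.03. Scheduled 36%. No special measure applies. → 36%.
Line B: textile-working → 07.02; pneumatic → 07.02.02; as parts → 07.02.02.03. Scheduled 12%. anti-dumping (Cassovia, 07.02): +15%; total 12% + 15% = 27%. → 27%.
Line C: textile-working → 07.02; hydraulic → 07.02.01; as parts → 07.02.01.03. Scheduled 4%. Harrowgate agreement on 07.01.03: 07.02.01.03 not covered; Harrowgate agreement on 07.02.01: not wholly obtained; Harrowgate agreement on 07.01.01.01: 07.02.01.03 not covered. → 4%.
Sum: 36% + 27% + 4% = 67%.

67%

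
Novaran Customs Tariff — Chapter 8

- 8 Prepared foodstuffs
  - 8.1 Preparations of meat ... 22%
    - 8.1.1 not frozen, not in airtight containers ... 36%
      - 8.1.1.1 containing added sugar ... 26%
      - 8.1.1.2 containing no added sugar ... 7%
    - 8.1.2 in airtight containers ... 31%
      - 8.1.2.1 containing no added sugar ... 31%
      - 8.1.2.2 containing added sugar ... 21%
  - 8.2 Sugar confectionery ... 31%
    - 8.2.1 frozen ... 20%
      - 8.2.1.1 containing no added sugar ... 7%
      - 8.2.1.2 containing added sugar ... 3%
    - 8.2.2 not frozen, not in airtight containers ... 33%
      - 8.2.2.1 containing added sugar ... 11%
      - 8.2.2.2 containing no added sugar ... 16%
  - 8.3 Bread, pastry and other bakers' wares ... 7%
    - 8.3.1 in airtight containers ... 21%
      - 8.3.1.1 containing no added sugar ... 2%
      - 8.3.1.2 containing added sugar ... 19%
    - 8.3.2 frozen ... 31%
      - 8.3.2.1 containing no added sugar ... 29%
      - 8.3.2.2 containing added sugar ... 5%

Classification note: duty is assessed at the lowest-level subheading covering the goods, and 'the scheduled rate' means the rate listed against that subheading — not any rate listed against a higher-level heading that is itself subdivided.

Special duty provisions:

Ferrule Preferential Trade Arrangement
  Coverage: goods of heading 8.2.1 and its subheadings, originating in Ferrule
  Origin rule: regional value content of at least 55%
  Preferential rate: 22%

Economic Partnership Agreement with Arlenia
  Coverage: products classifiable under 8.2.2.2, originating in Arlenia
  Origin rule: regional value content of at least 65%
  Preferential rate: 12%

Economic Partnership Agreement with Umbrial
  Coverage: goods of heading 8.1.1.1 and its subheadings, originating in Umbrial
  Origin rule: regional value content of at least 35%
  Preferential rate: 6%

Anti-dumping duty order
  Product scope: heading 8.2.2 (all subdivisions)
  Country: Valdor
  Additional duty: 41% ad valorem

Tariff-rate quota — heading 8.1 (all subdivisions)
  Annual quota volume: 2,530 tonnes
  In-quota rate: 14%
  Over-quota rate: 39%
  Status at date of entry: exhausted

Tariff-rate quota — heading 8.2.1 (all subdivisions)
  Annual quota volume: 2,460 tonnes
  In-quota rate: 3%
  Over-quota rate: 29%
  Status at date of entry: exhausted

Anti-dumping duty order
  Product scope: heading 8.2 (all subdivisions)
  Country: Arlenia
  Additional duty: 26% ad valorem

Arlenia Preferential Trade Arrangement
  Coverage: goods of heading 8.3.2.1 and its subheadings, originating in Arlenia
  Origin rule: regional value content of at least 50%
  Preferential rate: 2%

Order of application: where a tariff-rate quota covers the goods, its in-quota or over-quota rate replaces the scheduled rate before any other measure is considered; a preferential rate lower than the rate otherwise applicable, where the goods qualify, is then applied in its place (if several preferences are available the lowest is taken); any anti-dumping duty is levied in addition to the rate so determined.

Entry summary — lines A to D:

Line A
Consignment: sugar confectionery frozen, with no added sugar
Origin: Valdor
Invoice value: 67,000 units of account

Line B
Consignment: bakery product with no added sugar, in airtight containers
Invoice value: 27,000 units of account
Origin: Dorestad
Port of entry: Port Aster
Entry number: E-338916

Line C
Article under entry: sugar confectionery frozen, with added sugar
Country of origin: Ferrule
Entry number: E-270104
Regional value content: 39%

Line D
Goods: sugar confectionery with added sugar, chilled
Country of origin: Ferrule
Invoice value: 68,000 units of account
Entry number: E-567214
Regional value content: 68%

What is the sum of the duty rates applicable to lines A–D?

Line A: sugar confectionery → 8.2; frozen → 8.2.1; with no added sugar → 8.2.1.1. Scheduled 7%. quota on 8.2.1 exhausted → over-quota 29%. → 29%.
Line B: bakery product → 8.3; in airtight containers → 8.3.1; with no added sugar → 8.3.1.1. Scheduled 2%. No special measure applies. → 2%.
Line C: sugar confectionery → 8.2; frozen → 8.2.1; with added sugar → 8.2.1.2. Scheduled 3%. quota on 8.2.1 exhausted → over-quota 29%; Ferrule agreement on 8.2.1: RVC < 55%. → 29%.
Line D: sugar confectionery → 8.2; chilled → 8.2.2; with added sugar → 8.2.2.1. Scheduled 11%. Ferrule agreement on 8.2.1: 8.2.2.1 not covered. → 11%.
Sum: 29% + 2% + 29% + 11% = 71%.

71%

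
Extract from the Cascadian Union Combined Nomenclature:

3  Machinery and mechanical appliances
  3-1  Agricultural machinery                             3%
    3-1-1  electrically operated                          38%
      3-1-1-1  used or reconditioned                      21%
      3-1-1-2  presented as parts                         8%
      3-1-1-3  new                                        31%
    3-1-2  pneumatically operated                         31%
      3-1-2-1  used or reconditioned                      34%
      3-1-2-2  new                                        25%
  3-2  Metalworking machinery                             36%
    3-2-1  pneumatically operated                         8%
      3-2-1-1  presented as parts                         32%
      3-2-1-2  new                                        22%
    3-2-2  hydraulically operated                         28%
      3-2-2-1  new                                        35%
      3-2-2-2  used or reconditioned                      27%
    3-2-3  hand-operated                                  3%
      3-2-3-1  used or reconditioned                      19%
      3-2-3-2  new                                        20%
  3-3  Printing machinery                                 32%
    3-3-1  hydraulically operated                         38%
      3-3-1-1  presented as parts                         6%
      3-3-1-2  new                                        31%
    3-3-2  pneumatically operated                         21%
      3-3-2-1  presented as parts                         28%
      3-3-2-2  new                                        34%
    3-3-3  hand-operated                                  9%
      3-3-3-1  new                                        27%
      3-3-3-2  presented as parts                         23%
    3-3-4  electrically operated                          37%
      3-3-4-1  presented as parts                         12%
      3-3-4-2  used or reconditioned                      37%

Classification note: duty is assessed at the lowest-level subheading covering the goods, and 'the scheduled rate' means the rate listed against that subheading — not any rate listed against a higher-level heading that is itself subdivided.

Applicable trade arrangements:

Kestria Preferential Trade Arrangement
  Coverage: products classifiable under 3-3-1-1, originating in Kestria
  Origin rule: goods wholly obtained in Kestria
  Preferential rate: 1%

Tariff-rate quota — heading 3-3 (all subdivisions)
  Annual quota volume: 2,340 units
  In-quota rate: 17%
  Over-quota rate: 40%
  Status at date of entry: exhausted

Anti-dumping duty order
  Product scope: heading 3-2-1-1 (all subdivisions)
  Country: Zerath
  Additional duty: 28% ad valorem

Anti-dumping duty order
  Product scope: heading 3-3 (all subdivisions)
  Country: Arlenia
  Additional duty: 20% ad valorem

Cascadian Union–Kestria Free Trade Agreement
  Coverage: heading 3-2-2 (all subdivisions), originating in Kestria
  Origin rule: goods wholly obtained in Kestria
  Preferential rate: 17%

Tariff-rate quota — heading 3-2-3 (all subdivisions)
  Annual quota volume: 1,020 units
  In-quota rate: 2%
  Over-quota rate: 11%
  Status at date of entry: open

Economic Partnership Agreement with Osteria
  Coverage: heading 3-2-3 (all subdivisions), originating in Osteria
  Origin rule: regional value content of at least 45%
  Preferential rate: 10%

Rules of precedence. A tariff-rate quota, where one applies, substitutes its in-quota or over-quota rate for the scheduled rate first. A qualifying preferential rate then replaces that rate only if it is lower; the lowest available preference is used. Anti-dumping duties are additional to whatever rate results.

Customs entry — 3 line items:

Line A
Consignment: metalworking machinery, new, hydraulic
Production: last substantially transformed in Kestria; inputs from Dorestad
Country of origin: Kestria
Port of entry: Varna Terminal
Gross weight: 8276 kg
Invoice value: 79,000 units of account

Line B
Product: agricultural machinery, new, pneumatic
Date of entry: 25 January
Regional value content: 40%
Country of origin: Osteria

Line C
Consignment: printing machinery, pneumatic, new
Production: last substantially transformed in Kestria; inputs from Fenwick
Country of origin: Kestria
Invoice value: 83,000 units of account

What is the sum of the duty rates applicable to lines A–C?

Line A: metalworking → 3-2; hydraulic → 3-2-2; new → 3-2-2-1. Scheduled 35%. Kestria agreement on 3-3-1-1: 3-2-2-1 not covered; Kestria agreement on 3-2-2: not wholly obtained. → 35%.
Line B: agricultural → 3-1; pneumatic → 3-1-2; new → 3-1-2-2. Scheduled 25%. Osteria agreement on 3-2-3: 3-1-2-2 not covered. → 25%.
Line C: printing → 3-3; pneumatic → 3-3-2; new → 3-3-2-2. Scheduled 34%. quota on 3-3 exhausted → over-quota 40%; Kestria agreement on 3-3-1-1: 3-3-2-2 not covered; Kestria agreement on 3-2-2: 3-3-2-2 not covered. → 40%.
Sum: 35% + 25% + 40% = 100%.

100%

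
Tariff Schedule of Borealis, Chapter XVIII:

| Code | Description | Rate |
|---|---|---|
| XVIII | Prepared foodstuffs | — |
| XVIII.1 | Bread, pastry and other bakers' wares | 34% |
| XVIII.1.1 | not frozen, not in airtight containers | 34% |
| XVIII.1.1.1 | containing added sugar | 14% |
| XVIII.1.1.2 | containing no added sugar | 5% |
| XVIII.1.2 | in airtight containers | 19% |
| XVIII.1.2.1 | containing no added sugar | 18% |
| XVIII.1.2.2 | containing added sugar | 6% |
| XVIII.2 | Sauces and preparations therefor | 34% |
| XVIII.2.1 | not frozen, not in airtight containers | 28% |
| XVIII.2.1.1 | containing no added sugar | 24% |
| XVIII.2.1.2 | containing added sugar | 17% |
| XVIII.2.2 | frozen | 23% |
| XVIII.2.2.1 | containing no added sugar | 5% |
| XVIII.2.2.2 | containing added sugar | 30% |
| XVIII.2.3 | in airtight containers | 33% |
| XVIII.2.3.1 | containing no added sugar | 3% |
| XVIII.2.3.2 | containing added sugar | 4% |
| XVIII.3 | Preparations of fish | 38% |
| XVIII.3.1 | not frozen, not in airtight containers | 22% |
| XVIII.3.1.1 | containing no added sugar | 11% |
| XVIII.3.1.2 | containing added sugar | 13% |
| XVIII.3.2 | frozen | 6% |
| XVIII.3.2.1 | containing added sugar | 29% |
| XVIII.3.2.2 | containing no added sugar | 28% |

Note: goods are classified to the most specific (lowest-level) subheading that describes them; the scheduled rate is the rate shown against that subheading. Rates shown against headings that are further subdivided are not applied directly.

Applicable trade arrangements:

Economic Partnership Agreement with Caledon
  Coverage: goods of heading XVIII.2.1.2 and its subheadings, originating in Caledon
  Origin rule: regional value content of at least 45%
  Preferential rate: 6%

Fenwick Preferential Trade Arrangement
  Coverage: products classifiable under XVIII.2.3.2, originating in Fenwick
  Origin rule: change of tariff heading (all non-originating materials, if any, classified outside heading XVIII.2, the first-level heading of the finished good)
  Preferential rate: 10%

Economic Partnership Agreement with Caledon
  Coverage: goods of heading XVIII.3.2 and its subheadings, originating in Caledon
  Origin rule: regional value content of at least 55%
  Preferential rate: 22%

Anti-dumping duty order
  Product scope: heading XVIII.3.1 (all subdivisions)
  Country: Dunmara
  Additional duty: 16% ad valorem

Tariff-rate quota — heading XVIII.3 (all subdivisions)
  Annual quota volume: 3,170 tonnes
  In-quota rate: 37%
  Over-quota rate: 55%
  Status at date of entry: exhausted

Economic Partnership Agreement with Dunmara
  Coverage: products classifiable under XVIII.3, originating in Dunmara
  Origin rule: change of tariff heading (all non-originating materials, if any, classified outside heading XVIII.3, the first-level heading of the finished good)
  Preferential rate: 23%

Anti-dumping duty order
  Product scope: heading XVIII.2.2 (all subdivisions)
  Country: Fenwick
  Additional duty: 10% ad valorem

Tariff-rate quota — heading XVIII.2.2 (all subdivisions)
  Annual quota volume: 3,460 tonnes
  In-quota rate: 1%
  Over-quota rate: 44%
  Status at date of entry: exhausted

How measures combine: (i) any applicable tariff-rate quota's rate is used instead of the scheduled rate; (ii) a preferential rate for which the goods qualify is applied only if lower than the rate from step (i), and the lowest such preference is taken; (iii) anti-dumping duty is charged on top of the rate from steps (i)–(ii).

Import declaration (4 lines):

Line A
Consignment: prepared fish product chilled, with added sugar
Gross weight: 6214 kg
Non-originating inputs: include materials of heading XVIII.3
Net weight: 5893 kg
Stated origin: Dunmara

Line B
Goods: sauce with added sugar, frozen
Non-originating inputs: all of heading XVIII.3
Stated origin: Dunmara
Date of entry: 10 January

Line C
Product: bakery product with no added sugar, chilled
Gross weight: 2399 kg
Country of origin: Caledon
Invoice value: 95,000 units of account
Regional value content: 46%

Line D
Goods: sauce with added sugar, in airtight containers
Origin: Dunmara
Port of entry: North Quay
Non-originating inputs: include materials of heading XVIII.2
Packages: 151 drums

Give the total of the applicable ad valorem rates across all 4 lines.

124%

Line A: prepared fish product → XVIII.3; chilled → XVIII.3.1; with added sugar → XVIII.3.1.2. Scheduled 13%. quota on XVIII.3 exhausted → over-quota 55%; Dunmara agreement on XVIII.3: CTH not met; anti-dumping (Dunmara, XVIII.3.1): +16%; total 55% + 16% = 71%. → 71%.
Line B: sauce → XVIII.2; frozen → XVIII.2.2; with added sugar → XVIII.2.2.2. Scheduled 30%. quota on XVIII.2.2 exhausted → over-quota 44%; Dunmara agreement on XVIII.3: XVIII.2.2.2 not covered. → 44%.
Line C: bakery product → XVIII.1; chilled → XVIII.1.1; with no added sugar → XVIII.1.1.2. Scheduled 5%. Caledon agreement on XVIII.2.1.2: XVIII.1.1.2 not covered; Caledon agreement on XVIII.3.2: XVIII.1.1.2 not covered. → 5%.
Line D: sauce → XVIII.2; in airtight containers → XVIII.2.3; with added sugar → XVIII.2.3.2. Scheduled 4%. Dunmara agreement on XVIII.3: XVIII.2.3.2 not covered. → 4%.
Sum: 71% + 44% + 5% + 4% = 124%.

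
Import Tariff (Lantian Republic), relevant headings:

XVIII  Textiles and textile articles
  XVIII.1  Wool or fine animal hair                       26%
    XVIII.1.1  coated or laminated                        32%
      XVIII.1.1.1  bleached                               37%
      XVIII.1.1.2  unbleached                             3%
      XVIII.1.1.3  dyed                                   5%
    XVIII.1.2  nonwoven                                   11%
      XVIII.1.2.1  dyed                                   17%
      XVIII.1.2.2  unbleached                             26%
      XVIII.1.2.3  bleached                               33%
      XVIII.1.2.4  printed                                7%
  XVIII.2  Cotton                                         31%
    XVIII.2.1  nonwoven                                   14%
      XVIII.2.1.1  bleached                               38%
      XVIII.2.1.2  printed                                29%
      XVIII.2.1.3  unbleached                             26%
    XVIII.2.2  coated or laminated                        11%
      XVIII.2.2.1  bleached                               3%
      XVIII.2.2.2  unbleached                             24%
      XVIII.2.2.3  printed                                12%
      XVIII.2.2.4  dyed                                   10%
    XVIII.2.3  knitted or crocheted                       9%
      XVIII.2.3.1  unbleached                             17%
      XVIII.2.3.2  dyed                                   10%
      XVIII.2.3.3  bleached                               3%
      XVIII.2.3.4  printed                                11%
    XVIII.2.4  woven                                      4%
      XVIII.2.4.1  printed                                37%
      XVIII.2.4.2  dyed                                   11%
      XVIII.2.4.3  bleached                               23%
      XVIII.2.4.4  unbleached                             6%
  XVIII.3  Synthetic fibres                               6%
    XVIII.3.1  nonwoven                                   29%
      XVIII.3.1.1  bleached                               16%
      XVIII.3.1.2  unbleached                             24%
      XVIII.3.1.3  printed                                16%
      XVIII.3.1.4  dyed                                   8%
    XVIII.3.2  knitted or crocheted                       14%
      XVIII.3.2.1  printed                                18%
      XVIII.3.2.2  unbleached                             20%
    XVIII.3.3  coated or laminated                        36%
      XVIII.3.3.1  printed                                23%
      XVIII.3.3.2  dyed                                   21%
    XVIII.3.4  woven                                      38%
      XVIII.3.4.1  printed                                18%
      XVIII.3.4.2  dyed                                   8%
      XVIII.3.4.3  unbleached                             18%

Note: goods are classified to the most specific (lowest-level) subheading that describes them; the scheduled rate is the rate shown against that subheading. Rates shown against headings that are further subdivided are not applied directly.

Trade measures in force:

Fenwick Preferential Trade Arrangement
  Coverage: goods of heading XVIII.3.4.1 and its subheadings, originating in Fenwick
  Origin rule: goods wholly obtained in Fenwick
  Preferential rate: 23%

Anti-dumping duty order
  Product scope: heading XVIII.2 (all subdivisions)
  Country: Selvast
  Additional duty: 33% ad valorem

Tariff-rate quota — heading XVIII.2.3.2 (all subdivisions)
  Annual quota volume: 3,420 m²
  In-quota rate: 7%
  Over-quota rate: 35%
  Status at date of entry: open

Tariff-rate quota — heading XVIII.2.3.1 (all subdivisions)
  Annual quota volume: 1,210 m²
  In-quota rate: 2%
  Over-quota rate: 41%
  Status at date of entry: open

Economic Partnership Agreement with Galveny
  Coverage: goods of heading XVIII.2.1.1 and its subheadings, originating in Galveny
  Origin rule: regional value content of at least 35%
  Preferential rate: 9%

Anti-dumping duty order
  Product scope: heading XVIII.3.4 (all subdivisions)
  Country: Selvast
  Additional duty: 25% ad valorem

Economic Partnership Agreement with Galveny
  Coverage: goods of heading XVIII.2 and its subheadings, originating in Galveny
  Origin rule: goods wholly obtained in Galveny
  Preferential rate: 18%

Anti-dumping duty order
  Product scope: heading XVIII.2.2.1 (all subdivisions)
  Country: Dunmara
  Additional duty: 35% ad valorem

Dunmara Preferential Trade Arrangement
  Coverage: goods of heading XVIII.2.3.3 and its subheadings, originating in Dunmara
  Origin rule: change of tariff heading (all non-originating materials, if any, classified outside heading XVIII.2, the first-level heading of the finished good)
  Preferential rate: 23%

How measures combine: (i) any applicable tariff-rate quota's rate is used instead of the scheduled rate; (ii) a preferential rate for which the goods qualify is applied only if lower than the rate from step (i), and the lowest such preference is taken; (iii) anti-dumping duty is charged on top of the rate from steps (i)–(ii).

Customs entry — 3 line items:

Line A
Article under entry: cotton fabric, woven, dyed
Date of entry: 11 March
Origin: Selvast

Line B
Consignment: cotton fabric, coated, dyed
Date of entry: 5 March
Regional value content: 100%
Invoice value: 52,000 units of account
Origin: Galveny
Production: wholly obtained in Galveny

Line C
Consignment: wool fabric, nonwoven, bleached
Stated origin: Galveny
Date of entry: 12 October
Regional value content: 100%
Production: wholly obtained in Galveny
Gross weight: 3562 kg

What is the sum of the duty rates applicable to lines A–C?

Line A: cotton → XVIII.2; woven → XVIII.2.4; dyed → XVIII.2.4.2. Scheduled 11%. anti-dumping (Selvast, XVIII.2): +33%; total 11% + 33% = 44%. → 44%.
Line B: cotton → XVIII.2; coated → XVIII.2.2; dyed → XVIII.2.2.4. Scheduled 10%. Galveny agreement on XVIII.2.1.1: XVIII.2.2.4 not covered; Galveny agreement on XVIII.2: wholly obtained → 18% available; preference 18% not lower than 10% → no reduction. → 10%.
Line C: wool → XVIII.1; nonwoven → XVIII.1.2; bleached → XVIII.1.2.3. Scheduled 33%. Galveny agreement on XVIII.2.1.1: XVIII.1.2.3 not covered; Galveny agreement on XVIII.2: XVIII.1.2.3 not covered. → 33%.
Sum: 44% + 10% + 33% = 87%.

87%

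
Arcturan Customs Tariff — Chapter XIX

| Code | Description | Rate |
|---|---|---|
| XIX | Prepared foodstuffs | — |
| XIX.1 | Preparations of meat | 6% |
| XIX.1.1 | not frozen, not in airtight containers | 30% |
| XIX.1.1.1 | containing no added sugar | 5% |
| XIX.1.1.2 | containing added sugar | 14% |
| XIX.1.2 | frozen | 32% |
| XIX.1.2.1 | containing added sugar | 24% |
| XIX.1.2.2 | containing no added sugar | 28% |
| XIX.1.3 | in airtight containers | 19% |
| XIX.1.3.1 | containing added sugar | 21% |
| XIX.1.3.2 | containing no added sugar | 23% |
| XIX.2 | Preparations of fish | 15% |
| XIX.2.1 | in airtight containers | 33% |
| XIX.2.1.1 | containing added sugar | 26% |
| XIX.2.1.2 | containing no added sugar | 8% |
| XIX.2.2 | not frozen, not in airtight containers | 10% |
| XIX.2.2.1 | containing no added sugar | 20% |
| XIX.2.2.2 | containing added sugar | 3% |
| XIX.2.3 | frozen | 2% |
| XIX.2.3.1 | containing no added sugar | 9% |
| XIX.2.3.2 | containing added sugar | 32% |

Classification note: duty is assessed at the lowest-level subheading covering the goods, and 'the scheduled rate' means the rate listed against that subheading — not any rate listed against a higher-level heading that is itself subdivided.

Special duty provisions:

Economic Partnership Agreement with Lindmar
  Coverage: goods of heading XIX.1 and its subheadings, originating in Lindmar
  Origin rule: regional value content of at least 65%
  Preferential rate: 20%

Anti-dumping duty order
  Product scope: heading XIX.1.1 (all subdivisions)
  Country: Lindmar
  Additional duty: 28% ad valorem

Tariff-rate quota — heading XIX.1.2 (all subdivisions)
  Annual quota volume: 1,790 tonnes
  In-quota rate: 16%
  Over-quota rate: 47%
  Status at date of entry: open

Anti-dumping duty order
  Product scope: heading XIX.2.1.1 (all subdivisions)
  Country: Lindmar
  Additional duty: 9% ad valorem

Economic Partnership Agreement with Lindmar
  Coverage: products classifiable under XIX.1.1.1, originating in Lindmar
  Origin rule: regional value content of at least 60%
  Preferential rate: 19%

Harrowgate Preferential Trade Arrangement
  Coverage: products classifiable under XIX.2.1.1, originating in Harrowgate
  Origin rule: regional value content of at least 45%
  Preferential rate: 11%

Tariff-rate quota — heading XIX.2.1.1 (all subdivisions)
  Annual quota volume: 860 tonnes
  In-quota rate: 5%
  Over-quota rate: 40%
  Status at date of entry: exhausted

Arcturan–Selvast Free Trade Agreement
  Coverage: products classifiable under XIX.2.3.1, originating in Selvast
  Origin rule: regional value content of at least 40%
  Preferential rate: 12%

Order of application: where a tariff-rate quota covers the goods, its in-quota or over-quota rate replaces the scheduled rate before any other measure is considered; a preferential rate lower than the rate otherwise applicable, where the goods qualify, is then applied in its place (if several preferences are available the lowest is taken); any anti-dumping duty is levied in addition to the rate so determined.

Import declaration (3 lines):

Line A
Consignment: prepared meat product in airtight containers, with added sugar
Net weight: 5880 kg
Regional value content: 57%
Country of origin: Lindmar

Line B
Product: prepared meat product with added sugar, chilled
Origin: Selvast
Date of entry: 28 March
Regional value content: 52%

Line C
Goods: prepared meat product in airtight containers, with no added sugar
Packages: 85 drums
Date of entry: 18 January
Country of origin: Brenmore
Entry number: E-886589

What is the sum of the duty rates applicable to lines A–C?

Line A: prepared meat product → XIX.1; in airtight containers → XIX.1.3; with added sugar → XIX.1.3.1. Scheduled 21%. Lindmar agreement on XIX.1: RVC < 65%; Lindmar agreement on XIX.1.1.1: XIX.1.3.1 not covered. → 21%.
Line B: prepared meat product → XIX.1; chilled → XIX.1.1; with added sugar → XIX.1.1.2. Scheduled 14%. Selvast agreement on XIX.2.3.1: XIX.1.1.2 not covered. → 14%.
Line C: prepared meat product → XIX.1; in airtight containers → XIX.1.3; with no added sugar → XIX.1.3.2. Scheduled 23%. No special measure applies. → 23%.
Sum: 21% + 14% + 23% = 58%.

58%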